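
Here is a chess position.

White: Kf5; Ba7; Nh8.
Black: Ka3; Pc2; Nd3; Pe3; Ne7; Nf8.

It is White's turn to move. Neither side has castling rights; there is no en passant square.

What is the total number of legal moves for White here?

4

White to move; king on f5.
In check: yes, from the black knight on e7.
Legal moves: Kf6, Kg5, Kg4, Ke4.
Count: 4.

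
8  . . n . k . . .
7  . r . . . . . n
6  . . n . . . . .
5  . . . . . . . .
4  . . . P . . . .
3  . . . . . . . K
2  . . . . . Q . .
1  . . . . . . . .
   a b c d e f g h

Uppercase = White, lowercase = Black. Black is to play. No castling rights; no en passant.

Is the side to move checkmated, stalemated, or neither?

neither

Black to move; black king on e8.
In check: no.
Legal moves for Black include: Kd8, Ke7, Kd7, N8e7, N8a7, Nd6, Nb6, Nf8, Nf6, Ng5+, Rb8, Rg7, Rf7, Re7, Rd7, Rc7, Ra7, Rb6, ... (list truncated; more exist).
Black has legal moves and is not in check → neither.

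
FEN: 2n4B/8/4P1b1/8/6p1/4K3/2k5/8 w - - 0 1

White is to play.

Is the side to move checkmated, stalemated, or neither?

neither

White to move; white king on e3.
In check: no.
Legal moves for White: Bg7, Bf6, Be5, Bd4, Bc3, Bb2, Ba1, Kf4, Kd4, Kf2, Ke2, e7.
White has 12 legal moves and is not in check → neither.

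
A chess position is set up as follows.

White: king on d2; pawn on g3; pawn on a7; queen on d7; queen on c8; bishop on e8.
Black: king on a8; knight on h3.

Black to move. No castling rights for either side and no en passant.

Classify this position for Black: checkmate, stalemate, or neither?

Black to move; black king on a8.
In check: yes, from the white queen on c8.
King squares — a7: attacked by Qd7; b7: attacked by Qd7; b8: attacked by Pa7.
Legal moves for Black: none.
In check with no legal moves → checkmate.

checkmate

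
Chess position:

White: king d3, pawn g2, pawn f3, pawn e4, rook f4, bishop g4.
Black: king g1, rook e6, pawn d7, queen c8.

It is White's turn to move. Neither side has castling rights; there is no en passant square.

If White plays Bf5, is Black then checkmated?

After Bf5: black king on g1; in check: no.
Black is not in check, so this cannot be checkmate.

no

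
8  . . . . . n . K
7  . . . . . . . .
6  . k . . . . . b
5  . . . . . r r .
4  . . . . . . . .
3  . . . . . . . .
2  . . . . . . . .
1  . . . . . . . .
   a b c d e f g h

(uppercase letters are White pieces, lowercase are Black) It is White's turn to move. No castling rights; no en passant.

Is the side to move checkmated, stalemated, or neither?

White to move; white king on h8.
In check: no.
King squares — g7: attacked by Rg5; h7: attacked by Nf8; g8: attacked by Rg5.
Legal moves for White: none.
Not in check and no legal moves → stalemate.

stalemate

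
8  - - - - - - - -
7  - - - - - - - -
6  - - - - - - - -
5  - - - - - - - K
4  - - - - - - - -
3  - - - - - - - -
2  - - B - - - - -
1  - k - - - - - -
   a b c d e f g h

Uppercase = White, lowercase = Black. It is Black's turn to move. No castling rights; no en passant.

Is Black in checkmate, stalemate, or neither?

Black to move; black king on b1.
In check: yes, from the white bishop on c2.
Legal moves for Black: Kxc2, Kb2, Ka2, Kc1, Ka1.
Black is in check but has 5 legal moves → neither.

neither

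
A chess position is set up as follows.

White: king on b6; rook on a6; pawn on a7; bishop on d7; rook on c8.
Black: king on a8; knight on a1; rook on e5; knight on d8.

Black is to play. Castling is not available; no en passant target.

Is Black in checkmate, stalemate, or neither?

checkmate

Black to move; black king on a8.
In check: yes, from the white rook on c8.
King squares — a7: attacked by Ra6; b7: attacked by Kb6; b8: attacked by Pa7.
Legal moves for Black: none.
In check with no legal moves → checkmate.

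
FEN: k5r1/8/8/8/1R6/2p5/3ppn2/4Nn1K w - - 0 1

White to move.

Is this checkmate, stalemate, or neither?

checkmate

White to move; white king on h1.
In check: yes, from the black knight on f2.
King squares — g1: attacked by Rg8; g2: attacked by Rg8; h2: attacked by Nf1.
Legal moves for White: none.
In check with no legal moves → checkmate.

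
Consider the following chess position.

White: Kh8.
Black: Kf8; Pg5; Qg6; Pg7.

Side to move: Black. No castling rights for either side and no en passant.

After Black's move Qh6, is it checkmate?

After Qh6: white king on h8; in check: yes, from the black queen on h6.
King squares — g7: attacked by Qh6; h7: attacked by Qh6; g8: attacked by Kf8.
White has no legal moves → checkmate.

yes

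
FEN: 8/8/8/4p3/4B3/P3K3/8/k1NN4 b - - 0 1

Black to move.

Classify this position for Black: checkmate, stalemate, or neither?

Black to move; black king on a1.
In check: no.
King squares — b1: attacked by Be4; a2: attacked by Nc1; b2: attacked by Nd1.
Legal moves for Black: none.
Not in check and no legal moves → stalemate.

stalemate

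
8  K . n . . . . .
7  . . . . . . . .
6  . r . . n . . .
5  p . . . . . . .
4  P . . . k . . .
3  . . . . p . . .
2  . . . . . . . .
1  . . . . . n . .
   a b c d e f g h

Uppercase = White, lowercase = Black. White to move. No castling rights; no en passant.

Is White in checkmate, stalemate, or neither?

stalemate

White to move; white king on a8.
In check: no.
King squares — a7: attacked by Nc8; b7: attacked by Rb6; b8: attacked by Rb6.
Legal moves for White: none.
Not in check and no legal moves → stalemate.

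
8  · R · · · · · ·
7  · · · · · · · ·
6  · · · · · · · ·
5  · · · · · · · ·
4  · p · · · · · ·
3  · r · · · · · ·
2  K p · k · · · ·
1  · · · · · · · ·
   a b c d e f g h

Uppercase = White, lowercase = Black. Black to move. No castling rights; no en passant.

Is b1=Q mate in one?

After b1=Q: white king on a2; in check: yes, from the black queen on b1.
King squares — a1: attacked by Qb1; b1: attacked by Rb3; b2: attacked by Qb1; a3: attacked by Rb3; b3: attacked by Qb1.
White has no legal moves → checkmate.

yes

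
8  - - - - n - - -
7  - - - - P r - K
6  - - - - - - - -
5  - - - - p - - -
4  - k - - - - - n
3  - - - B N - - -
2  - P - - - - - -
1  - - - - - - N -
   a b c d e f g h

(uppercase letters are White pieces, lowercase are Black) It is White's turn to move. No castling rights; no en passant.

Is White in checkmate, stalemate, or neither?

White to move; white king on h7.
In check: yes, from the black rook on f7.
Legal moves for White: Kh8, Kg8, Kh6.
White is in check but has 3 legal moves → neither.

neither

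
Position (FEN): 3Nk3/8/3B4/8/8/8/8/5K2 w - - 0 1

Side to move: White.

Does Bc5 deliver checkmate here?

After Bc5: black king on e8; in check: no.
Black is not in check, so this cannot be checkmate.

no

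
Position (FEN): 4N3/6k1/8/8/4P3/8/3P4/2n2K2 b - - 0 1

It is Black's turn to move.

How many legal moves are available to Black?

7

Black to move; king on g7.
In check: yes, from the white knight on e8.
Legal moves: Kh8, Kg8, Kf8, Kh7, Kf7, Kh6, Kg6.
Count: 7.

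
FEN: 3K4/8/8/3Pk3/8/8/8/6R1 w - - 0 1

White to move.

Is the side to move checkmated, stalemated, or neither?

neither

White to move; white king on d8.
In check: no.
Legal moves for White include: Ke8, Kc8, Ke7, Kd7, Kc7, Rg8, Rg7, Rg6, Rg5+, Rg4, Rg3, Rg2, Rh1, Rf1, Re1+, Rd1, Rc1, Rb1, ... (list truncated; more exist).
White has legal moves and is not in check → neither.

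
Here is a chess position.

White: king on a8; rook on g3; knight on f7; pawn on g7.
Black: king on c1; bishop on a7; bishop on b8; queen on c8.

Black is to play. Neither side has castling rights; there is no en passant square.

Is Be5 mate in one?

After Be5: white king on a8; in check: yes, from the black queen on c8.
White has 1 legal reply: Kxa7.
In check but a legal move exists → not checkmate.

no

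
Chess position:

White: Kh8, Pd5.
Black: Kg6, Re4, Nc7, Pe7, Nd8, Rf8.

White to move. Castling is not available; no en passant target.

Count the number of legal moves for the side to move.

0

White to move; king on h8.
In check: yes, from the black rook on f8.
Legal moves: none.
Count: 0.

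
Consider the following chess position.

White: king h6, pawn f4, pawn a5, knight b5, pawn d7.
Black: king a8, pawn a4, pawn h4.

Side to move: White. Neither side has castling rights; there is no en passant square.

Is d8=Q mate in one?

After d8=Q: black king on a8; in check: yes, from the white queen on d8.
Black has 1 legal reply: Kb7.
In check but a legal move exists → not checkmate.

no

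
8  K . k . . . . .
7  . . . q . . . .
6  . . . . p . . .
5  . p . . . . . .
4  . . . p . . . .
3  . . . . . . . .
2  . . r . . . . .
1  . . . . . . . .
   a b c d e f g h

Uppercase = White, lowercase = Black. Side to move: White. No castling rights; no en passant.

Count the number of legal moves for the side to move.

0

White to move; king on a8.
In check: no.
Legal moves: none.
Count: 0.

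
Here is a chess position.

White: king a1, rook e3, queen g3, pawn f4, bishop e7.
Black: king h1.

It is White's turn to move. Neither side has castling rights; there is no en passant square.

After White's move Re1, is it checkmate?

After Re1: black king on h1; in check: yes, from the white rook on e1.
King squares — g1: attacked by Re1; g2: attacked by Qg3; h2: attacked by Qg3.
Black has no legal moves → checkmate.

yes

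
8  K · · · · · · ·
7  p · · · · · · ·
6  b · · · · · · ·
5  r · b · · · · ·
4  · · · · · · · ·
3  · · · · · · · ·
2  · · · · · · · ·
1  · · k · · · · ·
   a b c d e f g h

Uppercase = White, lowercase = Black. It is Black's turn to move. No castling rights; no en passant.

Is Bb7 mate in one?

After Bb7: white king on a8; in check: yes, from the black bishop on b7.
White has 2 legal replies: Kb8, Kxb7.
In check but a legal move exists → not checkmate.

no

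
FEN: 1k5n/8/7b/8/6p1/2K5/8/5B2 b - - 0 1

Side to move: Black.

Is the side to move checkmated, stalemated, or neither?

neither

Black to move; black king on b8.
In check: no.
Legal moves for Black: Nf7, Ng6, Kc8, Ka8, Kc7, Kb7, Ka7, Bf8, Bg7+, Bg5, Bf4, Be3, Bd2+, Bc1, g3.
Black has 15 legal moves and is not in check → neither.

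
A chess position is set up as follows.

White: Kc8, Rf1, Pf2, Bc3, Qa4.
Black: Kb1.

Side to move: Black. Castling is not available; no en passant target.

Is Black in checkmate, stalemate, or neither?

Black to move; black king on b1.
In check: yes, from the white rook on f1.
King squares — a1: attacked by Rf1; c1: attacked by Rf1; a2: attacked by Qa4; b2: attacked by Bc3; c2: attacked by Qa4.
Legal moves for Black: none.
In check with no legal moves → checkmate.

checkmate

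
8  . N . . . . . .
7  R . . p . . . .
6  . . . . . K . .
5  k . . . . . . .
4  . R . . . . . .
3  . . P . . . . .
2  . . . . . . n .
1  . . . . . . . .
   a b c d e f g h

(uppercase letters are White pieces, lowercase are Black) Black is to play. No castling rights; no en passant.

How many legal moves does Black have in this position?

Black to move; king on a5.
In check: yes, from the white rook on a7.
Legal moves: none.
Count: 0.

0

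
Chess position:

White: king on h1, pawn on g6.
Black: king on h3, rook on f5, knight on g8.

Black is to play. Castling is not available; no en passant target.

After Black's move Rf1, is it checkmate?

After Rf1: white king on h1; in check: yes, from the black rook on f1.
King squares — g1: attacked by Rf1; g2: attacked by Kh3; h2: attacked by Kh3.
White has no legal moves → checkmate.

yes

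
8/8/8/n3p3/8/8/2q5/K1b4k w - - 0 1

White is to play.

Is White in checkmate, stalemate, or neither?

stalemate

White to move; white king on a1.
In check: no.
King squares — b1: attacked by Qc2; a2: attacked by Qc2; b2: attacked by Bc1.
Legal moves for White: none.
Not in check and no legal moves → stalemate.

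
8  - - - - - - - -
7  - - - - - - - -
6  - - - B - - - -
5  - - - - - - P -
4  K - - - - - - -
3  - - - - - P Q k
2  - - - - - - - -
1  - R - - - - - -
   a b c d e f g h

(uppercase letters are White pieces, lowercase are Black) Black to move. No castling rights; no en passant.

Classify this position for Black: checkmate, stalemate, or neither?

Black to move; black king on h3.
In check: yes, from the white queen on g3.
King squares — g2: attacked by Qg3; h2: attacked by Qg3; g3: attacked by Bd6; g4: attacked by Pf3; h4: attacked by Qg3.
Legal moves for Black: none.
In check with no legal moves → checkmate.

checkmate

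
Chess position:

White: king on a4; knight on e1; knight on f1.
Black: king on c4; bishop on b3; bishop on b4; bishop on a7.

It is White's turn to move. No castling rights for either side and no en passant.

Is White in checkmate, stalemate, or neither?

White to move; white king on a4.
In check: yes, from the black bishop on b3.
King squares — a3: attacked by Bb4; b3: attacked by Kc4; b4: attacked by Kc4; a5: attacked by Bb4; b5: attacked by Kc4.
Legal moves for White: none.
In check with no legal moves → checkmate.

checkmate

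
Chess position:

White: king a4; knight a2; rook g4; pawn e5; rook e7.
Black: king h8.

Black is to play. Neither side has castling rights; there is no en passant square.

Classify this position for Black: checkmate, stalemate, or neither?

stalemate

Black to move; black king on h8.
In check: no.
King squares — g7: attacked by Rg4; h7: attacked by Re7; g8: attacked by Rg4.
Legal moves for Black: none.
Not in check and no legal moves → stalemate.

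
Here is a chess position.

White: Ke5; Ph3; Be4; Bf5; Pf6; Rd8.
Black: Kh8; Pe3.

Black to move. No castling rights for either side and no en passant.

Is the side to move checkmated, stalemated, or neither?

Black to move; black king on h8.
In check: yes, from the white rook on d8.
King squares — g7: attacked by Pf6; h7: attacked by Bf5; g8: attacked by Rd8.
Legal moves for Black: none.
In check with no legal moves → checkmate.

checkmate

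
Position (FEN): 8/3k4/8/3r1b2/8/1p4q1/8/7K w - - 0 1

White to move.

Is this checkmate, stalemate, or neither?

stalemate

White to move; white king on h1.
In check: no.
King squares — g1: attacked by Qg3; g2: attacked by Qg3; h2: attacked by Qg3.
Legal moves for White: none.
Not in check and no legal moves → stalemate.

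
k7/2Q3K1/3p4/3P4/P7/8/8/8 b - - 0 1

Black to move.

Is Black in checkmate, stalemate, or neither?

Black to move; black king on a8.
In check: no.
King squares — a7: attacked by Qc7; b7: attacked by Qc7; b8: attacked by Qc7.
Legal moves for Black: none.
Not in check and no legal moves → stalemate.

stalemate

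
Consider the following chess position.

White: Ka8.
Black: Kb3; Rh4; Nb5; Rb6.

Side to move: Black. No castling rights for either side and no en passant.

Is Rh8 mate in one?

After Rh8: white king on a8; in check: yes, from the black rook on h8.
King squares — a7: attacked by Nb5; b7: attacked by Rb6; b8: attacked by Rb6.
White has no legal moves → checkmate.

yes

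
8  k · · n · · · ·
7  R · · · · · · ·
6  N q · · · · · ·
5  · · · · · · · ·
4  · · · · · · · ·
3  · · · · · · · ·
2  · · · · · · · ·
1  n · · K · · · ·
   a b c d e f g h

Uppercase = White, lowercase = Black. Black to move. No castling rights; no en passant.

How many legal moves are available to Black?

2

Black to move; king on a8.
In check: yes, from the white rook on a7.
Legal moves: Kxa7, Qxa7.
Count: 2.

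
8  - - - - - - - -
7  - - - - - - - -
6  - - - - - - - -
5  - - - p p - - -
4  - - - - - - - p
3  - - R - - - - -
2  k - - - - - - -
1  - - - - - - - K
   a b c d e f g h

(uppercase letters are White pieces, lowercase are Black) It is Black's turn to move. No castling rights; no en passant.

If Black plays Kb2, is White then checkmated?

After Kb2: white king on h1; in check: no.
White is not in check, so this cannot be checkmate.

no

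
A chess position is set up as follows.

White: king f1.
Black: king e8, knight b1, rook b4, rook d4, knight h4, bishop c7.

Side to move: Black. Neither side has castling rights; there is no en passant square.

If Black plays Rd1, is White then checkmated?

no

After Rd1: white king on f1; in check: yes, from the black rook on d1.
White has 2 legal replies: Kf2, Ke2.
In check but a legal move exists → not checkmate.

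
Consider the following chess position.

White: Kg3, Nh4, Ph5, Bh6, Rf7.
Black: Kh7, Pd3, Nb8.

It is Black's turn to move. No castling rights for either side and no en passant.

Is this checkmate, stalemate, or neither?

neither

Black to move; black king on h7.
In check: yes, from the white rook on f7.
King squares — g6: attacked by Nh4; h6: available; g7: attacked by Bh6; g8: available; h8: available.
Legal moves for Black: Kh8, Kg8, Kxh6.
Black is in check but has 3 legal moves → neither.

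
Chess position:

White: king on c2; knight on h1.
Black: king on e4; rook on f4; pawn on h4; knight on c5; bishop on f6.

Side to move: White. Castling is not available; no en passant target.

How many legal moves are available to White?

White to move; king on c2.
In check: no.
Legal moves: Kd2, Kd1, Kc1, Kb1, Ng3+, Nf2+.
Count: 6.

6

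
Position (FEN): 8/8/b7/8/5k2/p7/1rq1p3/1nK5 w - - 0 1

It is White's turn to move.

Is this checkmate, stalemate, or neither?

White to move; white king on c1.
In check: yes, from the black queen on c2.
King squares — b1: attacked by Rb2; d1: attacked by Qc2; b2: attacked by Qc2; c2: attacked by Rb2; d2: attacked by Nb1.
Legal moves for White: none.
In check with no legal moves → checkmate.

checkmate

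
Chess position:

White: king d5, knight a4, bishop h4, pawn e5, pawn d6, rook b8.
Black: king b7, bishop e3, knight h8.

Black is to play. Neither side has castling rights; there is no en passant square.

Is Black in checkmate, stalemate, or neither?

Black to move; black king on b7.
In check: yes, from the white rook on b8.
Legal moves for Black: Kxb8, Ka7, Ka6.
Black is in check but has 3 legal moves → neither.

neither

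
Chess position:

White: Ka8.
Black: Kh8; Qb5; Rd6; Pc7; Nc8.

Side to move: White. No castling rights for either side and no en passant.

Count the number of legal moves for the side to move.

0

White to move; king on a8.
In check: no.
Legal moves: none.
Count: 0.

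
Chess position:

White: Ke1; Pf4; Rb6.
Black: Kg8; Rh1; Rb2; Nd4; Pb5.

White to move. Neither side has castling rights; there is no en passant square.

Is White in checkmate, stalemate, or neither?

checkmate

White to move; white king on e1.
In check: yes, from the black rook on h1.
King squares — d1: attacked by Rh1; f1: attacked by Rh1; d2: attacked by Rb2; e2: attacked by Rb2; f2: attacked by Rb2.
Legal moves for White: none.
In check with no legal moves → checkmate.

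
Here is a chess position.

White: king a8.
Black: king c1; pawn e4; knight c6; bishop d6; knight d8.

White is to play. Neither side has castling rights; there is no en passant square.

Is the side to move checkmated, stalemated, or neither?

stalemate

White to move; white king on a8.
In check: no.
King squares — a7: attacked by Nc6; b7: attacked by Nd8; b8: attacked by Nc6.
Legal moves for White: none.
Not in check and no legal moves → stalemate.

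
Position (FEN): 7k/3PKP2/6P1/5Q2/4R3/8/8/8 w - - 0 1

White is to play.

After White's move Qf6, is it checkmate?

yes

After Qf6: black king on h8; in check: yes, from the white queen on f6.
King squares — g7: attacked by Qf6; h7: attacked by Pg6; g8: attacked by Pf7.
Black has no legal moves → checkmate.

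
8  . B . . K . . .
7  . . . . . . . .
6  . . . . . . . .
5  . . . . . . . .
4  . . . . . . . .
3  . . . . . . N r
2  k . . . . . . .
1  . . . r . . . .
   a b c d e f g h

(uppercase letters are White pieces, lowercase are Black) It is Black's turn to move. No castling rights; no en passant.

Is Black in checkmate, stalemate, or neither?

neither

Black to move; black king on a2.
In check: no.
Legal moves for Black include: Rh8+, Rh7, Rh6, Rh5, Rh4, Rxg3, Rh2, Rhh1, Kb3, Ka3, Kb2, Kb1, Ka1, Rd8+, Rd7, Rd6, Rd5, Rd4, ... (list truncated; more exist).
Black has legal moves and is not in check → neither.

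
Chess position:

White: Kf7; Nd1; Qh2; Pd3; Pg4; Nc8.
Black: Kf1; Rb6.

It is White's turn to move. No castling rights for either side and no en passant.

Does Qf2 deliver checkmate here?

yes

After Qf2: black king on f1; in check: yes, from the white queen on f2.
King squares — e1: attacked by Qf2; g1: attacked by Qf2; e2: attacked by Qf2; f2: attacked by Nd1; g2: attacked by Qf2.
Black has no legal moves → checkmate.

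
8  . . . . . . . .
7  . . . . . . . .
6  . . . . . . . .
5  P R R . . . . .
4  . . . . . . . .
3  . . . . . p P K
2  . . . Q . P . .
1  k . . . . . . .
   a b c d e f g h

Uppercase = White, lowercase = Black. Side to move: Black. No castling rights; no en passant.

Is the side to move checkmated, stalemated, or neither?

Black to move; black king on a1.
In check: no.
King squares — b1: attacked by Rb5; a2: attacked by Qd2; b2: attacked by Qd2.
Legal moves for Black: none.
Not in check and no legal moves → stalemate.

stalemate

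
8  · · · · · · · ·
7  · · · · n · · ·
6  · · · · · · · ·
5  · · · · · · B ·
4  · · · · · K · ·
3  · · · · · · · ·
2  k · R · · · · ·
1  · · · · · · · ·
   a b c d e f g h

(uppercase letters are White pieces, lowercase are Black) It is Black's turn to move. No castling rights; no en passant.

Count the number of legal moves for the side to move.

4

Black to move; king on a2.
In check: yes, from the white rook on c2.
Legal moves: Kb3, Ka3, Kb1, Ka1.
Count: 4.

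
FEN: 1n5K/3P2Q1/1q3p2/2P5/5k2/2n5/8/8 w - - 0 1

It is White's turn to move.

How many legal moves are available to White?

White to move; king on h8.
In check: no.
Legal moves: Kg8, Kh7, Qg8, Qf8, Qh7, Qf7, Qe7, Qh6+, Qg6, Qxf6+, Qg5+, Qg4+, Qg3+, Qg2, Qg1, cxb6, d8=Q, d8=R, d8=B, d8=N, c6.
Count: 21.

21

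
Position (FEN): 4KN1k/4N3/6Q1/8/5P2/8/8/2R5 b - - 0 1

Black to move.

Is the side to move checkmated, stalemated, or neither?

stalemate

Black to move; black king on h8.
In check: no.
King squares — g7: attacked by Qg6; h7: attacked by Qg6; g8: attacked by Qg6.
Legal moves for Black: none.
Not in check and no legal moves → stalemate.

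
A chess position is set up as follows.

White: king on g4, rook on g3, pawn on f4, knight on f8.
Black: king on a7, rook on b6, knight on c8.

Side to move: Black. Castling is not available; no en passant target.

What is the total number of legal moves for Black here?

Black to move; king on a7.
In check: no.
Legal moves: Ne7, Nd6, Kb8, Ka8, Kb7, Ka6, Rb8, Rb7, Rh6, Rg6+, Rf6, Re6, Rd6, Rc6, Ra6, Rb5, Rb4, Rb3, Rb2, Rb1.
Count: 20.

20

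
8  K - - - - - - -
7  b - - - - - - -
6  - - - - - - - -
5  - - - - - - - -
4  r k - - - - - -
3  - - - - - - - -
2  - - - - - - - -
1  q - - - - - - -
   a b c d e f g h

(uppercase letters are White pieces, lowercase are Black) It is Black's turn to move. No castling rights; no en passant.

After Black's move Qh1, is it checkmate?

After Qh1: white king on a8; in check: yes, from the black queen on h1.
King squares — a7: attacked by Ra4; b7: attacked by Qh1; b8: attacked by Ba7.
White has no legal moves → checkmate.

yes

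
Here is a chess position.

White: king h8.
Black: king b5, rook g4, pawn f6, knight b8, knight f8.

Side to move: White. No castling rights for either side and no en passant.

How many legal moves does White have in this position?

White to move; king on h8.
In check: no.
Legal moves: none.
Count: 0.

0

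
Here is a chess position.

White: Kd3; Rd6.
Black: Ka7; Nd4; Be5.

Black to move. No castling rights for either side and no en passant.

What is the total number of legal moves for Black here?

18

Black to move; king on a7.
In check: no.
Legal moves: Kb8, Ka8, Kb7, Bh8, Bg7, Bf6, Bxd6, Bf4, Bg3, Bh2, Ne6, Nc6, Nf5, Nb5, Nf3, Nb3, Ne2, Nc2.
Count: 18.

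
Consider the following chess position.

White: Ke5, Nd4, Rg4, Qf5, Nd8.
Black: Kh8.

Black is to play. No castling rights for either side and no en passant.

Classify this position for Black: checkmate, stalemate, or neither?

stalemate

Black to move; black king on h8.
In check: no.
King squares — g7: attacked by Rg4; h7: attacked by Qf5; g8: attacked by Rg4.
Legal moves for Black: none.
Not in check and no legal moves → stalemate.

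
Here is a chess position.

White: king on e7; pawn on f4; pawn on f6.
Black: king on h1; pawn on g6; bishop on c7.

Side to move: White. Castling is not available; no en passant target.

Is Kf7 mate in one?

After Kf7: black king on h1; in check: no.
Black is not in check, so this cannot be checkmate.

no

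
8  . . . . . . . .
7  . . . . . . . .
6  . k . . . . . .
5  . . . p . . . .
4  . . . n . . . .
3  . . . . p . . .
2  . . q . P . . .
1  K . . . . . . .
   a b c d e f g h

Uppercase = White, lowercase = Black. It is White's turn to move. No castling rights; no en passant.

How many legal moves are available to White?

0

White to move; king on a1.
In check: no.
Legal moves: none.
Count: 0.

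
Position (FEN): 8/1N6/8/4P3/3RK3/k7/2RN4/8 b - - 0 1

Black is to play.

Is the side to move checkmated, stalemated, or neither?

stalemate

Black to move; black king on a3.
In check: no.
King squares — a2: attacked by Rc2; b2: attacked by Rc2; b3: attacked by Nd2; a4: attacked by Rd4; b4: attacked by Rd4.
Legal moves for Black: none.
Not in check and no legal moves → stalemate.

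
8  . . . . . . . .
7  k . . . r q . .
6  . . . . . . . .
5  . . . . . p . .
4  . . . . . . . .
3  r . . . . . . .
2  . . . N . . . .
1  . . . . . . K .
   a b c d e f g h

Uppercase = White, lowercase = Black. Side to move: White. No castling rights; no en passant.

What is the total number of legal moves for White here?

11

White to move; king on g1.
In check: no.
Legal moves: Ne4, Nc4, Nf3, Nb3, Nf1, Nb1, Kh2, Kg2, Kf2, Kh1, Kf1.
Count: 11.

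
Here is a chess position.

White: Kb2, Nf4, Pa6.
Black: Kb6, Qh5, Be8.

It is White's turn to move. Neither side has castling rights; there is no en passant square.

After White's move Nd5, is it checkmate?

no

After Nd5: black king on b6; in check: yes, from the white knight on d5.
Black has 7 legal replies: Ka7, Kc6, Kxa6, Kc5, Kb5, Ka5, Qxd5.
In check but a legal move exists → not checkmate.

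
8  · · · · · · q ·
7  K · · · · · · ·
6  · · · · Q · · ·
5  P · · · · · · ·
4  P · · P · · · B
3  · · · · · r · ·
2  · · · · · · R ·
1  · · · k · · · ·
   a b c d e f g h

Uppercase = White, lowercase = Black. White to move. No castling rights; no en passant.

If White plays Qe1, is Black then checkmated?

yes

After Qe1: black king on d1; in check: yes, from the white queen on e1.
King squares — c1: attacked by Qe1; e1: attacked by Bh4; c2: attacked by Rg2; d2: attacked by Qe1; e2: attacked by Qe1.
Black has no legal moves → checkmate.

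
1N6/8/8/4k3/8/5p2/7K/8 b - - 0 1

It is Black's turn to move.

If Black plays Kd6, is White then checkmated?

no

After Kd6: white king on h2; in check: no.
White is not in check, so this cannot be checkmate.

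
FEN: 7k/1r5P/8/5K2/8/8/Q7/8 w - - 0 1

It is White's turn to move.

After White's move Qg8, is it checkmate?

yes

After Qg8: black king on h8; in check: yes, from the white queen on g8.
King squares — g7: attacked by Qg8; h7: attacked by Qg8; g8: attacked by Ph7.
Black has no legal moves → checkmate.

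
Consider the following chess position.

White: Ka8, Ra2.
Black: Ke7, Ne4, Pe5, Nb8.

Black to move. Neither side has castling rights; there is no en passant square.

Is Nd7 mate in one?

no

After Nd7: white king on a8; in check: no.
White is not in check, so this cannot be checkmate.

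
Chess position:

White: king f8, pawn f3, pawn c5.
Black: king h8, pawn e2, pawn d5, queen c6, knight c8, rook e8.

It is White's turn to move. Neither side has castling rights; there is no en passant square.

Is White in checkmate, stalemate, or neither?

neither

White to move; white king on f8.
In check: yes, from the black rook on e8.
King squares — e7: attacked by Nc8; f7: available; g7: attacked by Kh8; e8: attacked by Qc6; g8: attacked by Re8.
Legal moves for White: Kf7.
White is in check but has 1 legal move → neither.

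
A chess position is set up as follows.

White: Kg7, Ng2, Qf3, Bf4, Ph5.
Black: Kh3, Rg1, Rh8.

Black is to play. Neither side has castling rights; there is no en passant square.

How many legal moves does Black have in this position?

Black to move; king on h3.
In check: yes, from the white queen on f3.
Legal moves: none.
Count: 0.

0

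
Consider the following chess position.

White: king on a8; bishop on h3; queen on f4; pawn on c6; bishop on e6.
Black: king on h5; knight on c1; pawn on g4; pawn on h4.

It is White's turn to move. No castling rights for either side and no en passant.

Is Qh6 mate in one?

After Qh6: black king on h5; in check: yes, from the white queen on h6.
Black has 1 legal reply: Kxh6.
In check but a legal move exists → not checkmate.

no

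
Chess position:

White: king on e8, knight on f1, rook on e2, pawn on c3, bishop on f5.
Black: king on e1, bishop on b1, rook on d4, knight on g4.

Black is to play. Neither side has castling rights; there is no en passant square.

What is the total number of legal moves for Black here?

Black to move; king on e1.
In check: yes, from the white rook on e2.
Legal moves: Kxe2, Kxf1, Kd1.
Count: 3.

3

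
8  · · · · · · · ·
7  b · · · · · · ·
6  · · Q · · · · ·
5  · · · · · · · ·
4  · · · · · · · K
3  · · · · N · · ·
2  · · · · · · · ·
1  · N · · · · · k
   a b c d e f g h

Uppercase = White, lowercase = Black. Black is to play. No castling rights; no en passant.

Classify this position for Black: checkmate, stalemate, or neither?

neither

Black to move; black king on h1.
In check: yes, from the white queen on c6.
Legal moves for Black: Kh2, Kg1.
Black is in check but has 2 legal moves → neither.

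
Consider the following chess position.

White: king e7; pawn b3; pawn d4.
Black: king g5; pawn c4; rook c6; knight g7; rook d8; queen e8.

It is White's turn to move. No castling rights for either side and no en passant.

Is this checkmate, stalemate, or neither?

White to move; white king on e7.
In check: yes, from the black queen on e8.
King squares — d6: attacked by Rc6; e6: attacked by Rc6; f6: attacked by Kg5; d7: attacked by Rd8; f7: attacked by Qe8; d8: attacked by Qe8; e8: attacked by Ng7; f8: attacked by Qe8.
Legal moves for White: none.
In check with no legal moves → checkmate.

checkmate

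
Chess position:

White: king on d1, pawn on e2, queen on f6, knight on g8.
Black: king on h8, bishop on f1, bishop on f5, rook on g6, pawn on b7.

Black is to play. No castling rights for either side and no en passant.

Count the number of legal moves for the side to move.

Black to move; king on h8.
In check: yes, from the white queen on f6.
Legal moves: Kxg8, Kh7, Rg7, Rxf6.
Count: 4.

4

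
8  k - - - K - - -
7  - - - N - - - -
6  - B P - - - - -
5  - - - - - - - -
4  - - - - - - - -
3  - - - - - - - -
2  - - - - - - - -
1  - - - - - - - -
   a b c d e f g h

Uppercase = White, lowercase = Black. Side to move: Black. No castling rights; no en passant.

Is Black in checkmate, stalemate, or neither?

stalemate

Black to move; black king on a8.
In check: no.
King squares — a7: attacked by Bb6; b7: attacked by Pc6; b8: attacked by Nd7.
Legal moves for Black: none.
Not in check and no legal moves → stalemate.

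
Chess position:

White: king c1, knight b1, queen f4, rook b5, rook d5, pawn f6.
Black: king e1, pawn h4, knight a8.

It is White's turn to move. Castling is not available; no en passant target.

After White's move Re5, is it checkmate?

yes

After Re5: black king on e1; in check: yes, from the white rook on e5.
King squares — d1: attacked by Kc1; f1: attacked by Qf4; d2: attacked by Nb1; e2: attacked by Re5; f2: attacked by Qf4.
Black has no legal moves → checkmate.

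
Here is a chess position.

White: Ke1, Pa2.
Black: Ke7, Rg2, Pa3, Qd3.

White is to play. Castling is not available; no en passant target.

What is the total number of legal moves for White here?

White to move; king on e1.
In check: no.
Legal moves: none.
Count: 0.

0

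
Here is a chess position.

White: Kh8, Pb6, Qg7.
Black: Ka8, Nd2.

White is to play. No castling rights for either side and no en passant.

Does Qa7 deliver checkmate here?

After Qa7: black king on a8; in check: yes, from the white queen on a7.
King squares — a7: attacked by Pb6; b7: attacked by Qa7; b8: attacked by Qa7.
Black has no legal moves → checkmate.

yes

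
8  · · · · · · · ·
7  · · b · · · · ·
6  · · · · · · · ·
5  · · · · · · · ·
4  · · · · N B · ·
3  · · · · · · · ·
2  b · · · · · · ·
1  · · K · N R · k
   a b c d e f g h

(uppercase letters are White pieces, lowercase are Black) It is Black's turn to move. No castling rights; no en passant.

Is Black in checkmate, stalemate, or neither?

Black to move; black king on h1.
In check: yes, from the white rook on f1.
King squares — g1: attacked by Rf1; g2: attacked by Ne1; h2: attacked by Bf4.
Legal moves for Black: none.
In check with no legal moves → checkmate.

checkmate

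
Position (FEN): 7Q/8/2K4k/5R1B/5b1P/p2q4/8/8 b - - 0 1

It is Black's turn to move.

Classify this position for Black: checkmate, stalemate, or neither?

Black to move; black king on h6.
In check: yes, from the white queen on h8.
King squares — g5: attacked by Ph4; h5: attacked by Rf5; g6: attacked by Bh5; g7: attacked by Qh8; h7: attacked by Qh8.
Legal moves for Black: none.
In check with no legal moves → checkmate.

checkmate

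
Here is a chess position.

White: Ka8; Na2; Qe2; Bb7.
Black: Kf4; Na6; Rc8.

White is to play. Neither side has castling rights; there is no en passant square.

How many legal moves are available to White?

2

White to move; king on a8.
In check: yes, from the black rook on c8.
Legal moves: Ka7, Bxc8.
Count: 2.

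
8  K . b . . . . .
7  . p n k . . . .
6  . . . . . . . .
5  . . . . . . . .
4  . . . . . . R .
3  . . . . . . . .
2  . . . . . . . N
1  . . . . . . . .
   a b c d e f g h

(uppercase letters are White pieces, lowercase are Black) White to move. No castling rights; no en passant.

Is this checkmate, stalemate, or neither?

neither

White to move; white king on a8.
In check: yes, from the black knight on c7.
King squares — a7: available; b7: attacked by Bc8; b8: available.
Legal moves for White: Kb8, Ka7.
White is in check but has 2 legal moves → neither.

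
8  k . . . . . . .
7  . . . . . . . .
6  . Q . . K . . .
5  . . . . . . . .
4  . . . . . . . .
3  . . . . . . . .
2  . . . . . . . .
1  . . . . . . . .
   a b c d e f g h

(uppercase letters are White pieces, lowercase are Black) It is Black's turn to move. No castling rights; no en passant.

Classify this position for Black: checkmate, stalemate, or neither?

stalemate

Black to move; black king on a8.
In check: no.
King squares — a7: attacked by Qb6; b7: attacked by Qb6; b8: attacked by Qb6.
Legal moves for Black: none.
Not in check and no legal moves → stalemate.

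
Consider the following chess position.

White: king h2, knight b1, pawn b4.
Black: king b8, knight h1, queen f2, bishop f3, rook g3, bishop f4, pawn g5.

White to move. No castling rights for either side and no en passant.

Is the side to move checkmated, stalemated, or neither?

White to move; white king on h2.
In check: yes, from the black queen on f2.
King squares — g1: attacked by Qf2; h1: attacked by Bf3; g2: attacked by Qf2; g3: attacked by Nh1; h3: attacked by Rg3.
Legal moves for White: none.
In check with no legal moves → checkmate.

checkmate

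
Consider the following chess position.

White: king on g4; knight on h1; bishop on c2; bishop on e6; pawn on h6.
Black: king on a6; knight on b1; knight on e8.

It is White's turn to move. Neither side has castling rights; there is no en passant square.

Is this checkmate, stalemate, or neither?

White to move; white king on g4.
In check: no.
Legal moves for White include: Bg8, Bc8+, Bf7, Bd7, Bef5, Bd5, Bc4+, Beb3, Ba2, Kh5, Kg5, Kf5, Kh4, Kf4, Kh3, Kg3, Kf3, Bh7, ... (list truncated; more exist).
White has legal moves and is not in check → neither.

neither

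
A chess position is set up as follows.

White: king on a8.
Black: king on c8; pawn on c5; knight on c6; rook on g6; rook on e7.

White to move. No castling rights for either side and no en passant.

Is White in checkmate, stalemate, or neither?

White to move; white king on a8.
In check: no.
King squares — a7: attacked by Nc6; b7: attacked by Re7; b8: attacked by Nc6.
Legal moves for White: none.
Not in check and no legal moves → stalemate.

stalemate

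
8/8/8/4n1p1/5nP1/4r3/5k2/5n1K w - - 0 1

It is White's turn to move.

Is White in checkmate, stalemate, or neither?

stalemate

White to move; white king on h1.
In check: no.
King squares — g1: attacked by Kf2; g2: attacked by Kf2; h2: attacked by Nf1.
Legal moves for White: none.
Not in check and no legal moves → stalemate.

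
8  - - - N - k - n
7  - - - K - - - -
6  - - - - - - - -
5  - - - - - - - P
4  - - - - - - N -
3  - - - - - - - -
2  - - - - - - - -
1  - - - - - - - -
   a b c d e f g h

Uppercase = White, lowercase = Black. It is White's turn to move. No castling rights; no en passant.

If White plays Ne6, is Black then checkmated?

After Ne6: black king on f8; in check: yes, from the white knight on e6.
Black has 2 legal replies: Kg8, Kf7.
In check but a legal move exists → not checkmate.

no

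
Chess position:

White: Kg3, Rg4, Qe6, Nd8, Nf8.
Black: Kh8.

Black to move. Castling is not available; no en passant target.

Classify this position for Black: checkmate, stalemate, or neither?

Black to move; black king on h8.
In check: no.
King squares — g7: attacked by Rg4; h7: attacked by Nf8; g8: attacked by Rg4.
Legal moves for Black: none.
Not in check and no legal moves → stalemate.

stalemate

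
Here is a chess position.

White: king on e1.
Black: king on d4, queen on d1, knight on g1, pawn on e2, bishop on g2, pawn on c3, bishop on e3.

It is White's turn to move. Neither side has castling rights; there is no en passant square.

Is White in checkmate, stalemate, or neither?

checkmate

White to move; white king on e1.
In check: yes, from the black queen on d1.
King squares — d1: attacked by Pe2; f1: attacked by Qd1; d2: attacked by Qd1; e2: attacked by Qd1; f2: attacked by Be3.
Legal moves for White: none.
In check with no legal moves → checkmate.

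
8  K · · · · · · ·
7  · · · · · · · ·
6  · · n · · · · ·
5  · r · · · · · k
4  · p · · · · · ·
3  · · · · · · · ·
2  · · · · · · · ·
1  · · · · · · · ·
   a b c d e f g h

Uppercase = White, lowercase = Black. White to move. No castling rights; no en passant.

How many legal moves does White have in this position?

White to move; king on a8.
In check: no.
Legal moves: none.
Count: 0.

0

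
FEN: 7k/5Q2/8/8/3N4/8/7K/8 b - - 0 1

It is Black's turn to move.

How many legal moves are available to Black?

Black to move; king on h8.
In check: no.
Legal moves: none.
Count: 0.

0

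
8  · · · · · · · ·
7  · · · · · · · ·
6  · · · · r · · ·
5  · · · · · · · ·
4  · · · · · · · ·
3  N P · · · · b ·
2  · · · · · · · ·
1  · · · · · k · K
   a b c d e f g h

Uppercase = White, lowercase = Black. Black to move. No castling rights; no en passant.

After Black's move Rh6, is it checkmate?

After Rh6: white king on h1; in check: yes, from the black rook on h6.
King squares — g1: attacked by Kf1; g2: attacked by Kf1; h2: attacked by Bg3.
White has no legal moves → checkmate.

yes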